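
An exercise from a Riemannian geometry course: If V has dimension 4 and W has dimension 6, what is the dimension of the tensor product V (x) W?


The dimension of a tensor product is the product of dimensions.
dim(V) = 4, dim(W) = 6
dim(V (x) W) = 4 * 6 = 24

24


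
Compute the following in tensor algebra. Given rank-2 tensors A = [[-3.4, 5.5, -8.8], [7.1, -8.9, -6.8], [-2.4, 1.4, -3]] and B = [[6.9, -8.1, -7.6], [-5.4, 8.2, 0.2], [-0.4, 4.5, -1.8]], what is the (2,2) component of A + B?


Tensor addition is component-wise: (A + B)_{ij} = A_{ij} + B_{ij}.
A_{22} = -8.9
B_{22} = 8.2
(A + B)_{22} = -8.9 + 8.2 = -0.7

-0.7


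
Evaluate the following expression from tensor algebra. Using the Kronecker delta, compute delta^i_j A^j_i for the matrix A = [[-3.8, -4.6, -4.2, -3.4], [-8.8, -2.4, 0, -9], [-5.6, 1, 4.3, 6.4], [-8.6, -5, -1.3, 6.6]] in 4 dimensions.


The contraction (trace) of a rank-2 tensor is the sum of its diagonal elements.
Diagonal entries: A[1,1] = -3.8, A[2,2] = -2.4, A[3,3] = 4.3, A[4,4] = 6.6
Tr(A) = -3.8 + -2.4 + 4.3 + 6.6 = 4.7

4.7


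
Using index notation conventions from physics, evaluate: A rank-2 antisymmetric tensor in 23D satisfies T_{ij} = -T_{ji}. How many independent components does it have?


An antisymmetric rank-2 tensor satisfies A_{ij} = -A_{ji}, so diagonal entries are zero.
The independent components are the upper-triangular entries: C(n, 2) = n(n-1)/2.
n = 23
C(23, 2) = 23 * 22 / 2 = 506 / 2 = 253

253


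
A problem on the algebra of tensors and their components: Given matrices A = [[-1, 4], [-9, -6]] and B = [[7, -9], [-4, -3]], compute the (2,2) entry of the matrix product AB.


(AB)_{ij} = sum_k A_{ik} B_{kj}.
For i=2, j=2:
A_{21} * B_{12} = -9 * -9 = 81
A_{22} * B_{22} = -6 * -3 = 18
Sum = 81 + 18 = 99

99


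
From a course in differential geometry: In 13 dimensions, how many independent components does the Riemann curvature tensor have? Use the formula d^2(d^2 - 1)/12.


The Riemann tensor in d dimensions has d^2(d^2 - 1)/12 independent components.
d = 13, so d^2 = 169
d^2 - 1 = 168
d^2(d^2 - 1) = 169 * 168 = 28392
Divide by 12: 28392 / 12 = 2366

2366


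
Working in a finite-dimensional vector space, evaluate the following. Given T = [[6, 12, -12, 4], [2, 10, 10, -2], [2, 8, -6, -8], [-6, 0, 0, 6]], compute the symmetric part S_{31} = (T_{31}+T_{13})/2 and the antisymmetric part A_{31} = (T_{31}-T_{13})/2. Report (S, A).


T_{31} = 2
T_{13} = -12
S_{31} = (2 + -12)/2 = -10/2 = -5
A_{31} = (2 - -12)/2 = 14/2 = 7
Check: S + A = -5 + 7 = 2 = T_{31}.

(-5, 7)


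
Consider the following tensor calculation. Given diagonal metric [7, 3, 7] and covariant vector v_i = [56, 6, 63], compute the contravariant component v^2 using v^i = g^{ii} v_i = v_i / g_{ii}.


To raise an index with a diagonal metric: v^i = v_i / g_{ii}.
For index 2: v_2 = 6, g_{22} = 3
v^2 = 6 / 3 = 2

2


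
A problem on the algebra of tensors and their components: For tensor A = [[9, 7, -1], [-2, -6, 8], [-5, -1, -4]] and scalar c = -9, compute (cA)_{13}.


Scalar multiplication: (cA)_{ij} = c * A_{ij}.
c = -9
A_{13} = -1
(cA)_{13} = -9 * -1 = 9

9


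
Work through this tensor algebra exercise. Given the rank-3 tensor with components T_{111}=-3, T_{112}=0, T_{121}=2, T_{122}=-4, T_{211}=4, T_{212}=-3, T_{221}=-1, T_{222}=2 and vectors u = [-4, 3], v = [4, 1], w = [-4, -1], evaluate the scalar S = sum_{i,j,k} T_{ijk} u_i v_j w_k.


S = sum over i,j,k of T_{ijk} u_i v_j w_k. Expanding all 8 terms:
T_{111}*u_1*v_1*w_1 = -3*-4*4*-4 = -192  (running total: -192)
T_{112}*u_1*v_1*w_2 = 0*-4*4*-1 = 0  (running total: -192)
T_{121}*u_1*v_2*w_1 = 2*-4*1*-4 = 32  (running total: -160)
T_{122}*u_1*v_2*w_2 = -4*-4*1*-1 = -16  (running total: -176)
T_{211}*u_2*v_1*w_1 = 4*3*4*-4 = -192  (running total: -368)
T_{212}*u_2*v_1*w_2 = -3*3*4*-1 = 36  (running total: -332)
T_{221}*u_2*v_2*w_1 = -1*3*1*-4 = 12  (running total: -320)
T_{222}*u_2*v_2*w_2 = 2*3*1*-1 = -6  (running total: -326)
S = -326

-326


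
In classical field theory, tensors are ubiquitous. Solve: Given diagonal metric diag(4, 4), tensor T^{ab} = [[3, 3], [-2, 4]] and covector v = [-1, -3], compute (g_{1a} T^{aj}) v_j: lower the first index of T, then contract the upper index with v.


Step 1: lower the first index. For a diagonal metric, g_{ia} T^{aj} = g_{ii} T^{ij} (no sum on i).
g_{11} = 4
S_1{}^1 = 4 * T^{11} = 4 * 3 = 12
S_1{}^2 = 4 * T^{12} = 4 * 3 = 12
Step 2: contract S_1{}^j with v_j.
S_1{}^1 * v_1 = 12 * -1 = -12
S_1{}^2 * v_2 = 12 * -3 = -36
Result = -12 + -36 = -48

-48


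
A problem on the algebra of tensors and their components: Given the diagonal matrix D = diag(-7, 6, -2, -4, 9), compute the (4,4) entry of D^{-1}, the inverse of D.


For a diagonal matrix, the inverse has entries (D^{-1})_{ii} = 1/d_{ii}.
The diagonal entries are: d_{11} = -7, d_{22} = 6, d_{33} = -2, d_{44} = -4, d_{55} = 9
We need (D^{-1})_{44} = 1/d_{44} = 1/-4 = -1/4

-1/4


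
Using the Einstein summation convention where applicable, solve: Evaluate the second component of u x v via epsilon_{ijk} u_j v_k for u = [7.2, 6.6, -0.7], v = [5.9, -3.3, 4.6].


(u x v)_2 = sum_{j,k} epsilon_{2jk} u_j v_k. Only permutations of (1,2,3) contribute; the two non-zero terms are:
eps_{213} u_1 v_3 = -1 * 7.2 * 4.6 = -33.12
eps_{231} u_3 v_1 = 1 * -0.7 * 5.9 = -4.13
(u x v)_2 = -37.25

-37.25


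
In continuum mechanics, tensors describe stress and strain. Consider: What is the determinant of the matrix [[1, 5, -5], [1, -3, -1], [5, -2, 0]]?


Expanding along the first row, det(A) = a11*M_11 - a12*M_12 + a13*M_13, where M_1j is the (1,j) minor.
Minor M_11 = -3*0 - -1*-2 = -2
Minor M_12 = 1*0 - -1*5 = 5
Minor M_13 = 1*-2 - -3*5 = 13
det = 1*(-2) - 5*(5) + -5*(13)
    = -2 - 25 + -65
    = -92

-92


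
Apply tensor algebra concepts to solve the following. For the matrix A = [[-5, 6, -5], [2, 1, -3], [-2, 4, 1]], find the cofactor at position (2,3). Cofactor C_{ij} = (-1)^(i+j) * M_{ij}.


To find cofactor C_{23}, delete row 2 and column 3.
The resulting 2x2 submatrix is: [[-5, 6], [-2, 4]]
Minor M_{23} = -5*4 - 6*-2
  = -20 - -12 = -8
Sign = (-1)^(2+3) = (-1)^5 = -1
Cofactor C_{23} = -1 * -8 = 8

8


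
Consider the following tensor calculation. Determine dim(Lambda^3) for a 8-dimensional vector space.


The dimension of the space of p-forms on an n-dimensional space is C(n, p).
n = 8, p = 3
C(8, 3) = 8! / (3! * 5!) = 56

56


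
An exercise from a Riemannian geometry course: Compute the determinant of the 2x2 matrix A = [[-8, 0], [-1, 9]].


For a 2x2 matrix [[a, b], [c, d]], det = a*d - b*c.
a = -8, b = 0, c = -1, d = 9
a*d = -8 * 9 = -72
b*c = 0 * -1 = 0
det = -72 - 0 = -72

-72


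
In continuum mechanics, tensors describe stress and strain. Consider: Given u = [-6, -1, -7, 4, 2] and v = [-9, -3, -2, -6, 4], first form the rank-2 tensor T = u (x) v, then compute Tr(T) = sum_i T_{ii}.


The outer product gives T_{ij} = u_i v_j.
The trace (contraction) is Tr(T) = sum_i T_{ii} = sum_i u_i v_i.
Diagonal entries:
T_{11} = u_1 * v_1 = -6 * -9 = 54
T_{22} = u_2 * v_2 = -1 * -3 = 3
T_{33} = u_3 * v_3 = -7 * -2 = 14
T_{44} = u_4 * v_4 = 4 * -6 = -24
T_{55} = u_5 * v_5 = 2 * 4 = 8
Tr(T) = 54 + 3 + 14 + -24 + 8 = 55

55


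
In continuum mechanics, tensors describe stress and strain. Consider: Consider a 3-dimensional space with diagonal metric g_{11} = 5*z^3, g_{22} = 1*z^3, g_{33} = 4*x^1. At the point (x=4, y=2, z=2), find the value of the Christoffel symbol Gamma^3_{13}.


For a diagonal metric, Gamma^k_{ij} = (1/2) g^{kk} (dg_{ik}/dx_j + dg_{jk}/dx_i - dg_{ij}/dx_k).
The metric is diagonal, so g_{ab} = 0 for a != b.
At the given point: g_{11} = 40, g_{22} = 8, g_{33} = 16
g^{33} = 1/16
dg_{13}/dx_3 = 0 (off-diagonal)
dg_{33}/dx_1 = dg_{33}/dx_1 = 4
dg_{13}/dx_3 = 0 (off-diagonal)
Numerator = 0 + 4 - 0 = 4
Gamma^3_{13} = 4 / (2 * 16) = 1/8

1/8


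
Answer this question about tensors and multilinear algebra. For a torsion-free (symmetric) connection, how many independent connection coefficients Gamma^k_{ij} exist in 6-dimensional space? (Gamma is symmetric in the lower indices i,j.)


Christoffel symbols Gamma^k_{ij} are symmetric in i,j, so there are d * d(d+1)/2 independent symbols.
d = 6
d(d+1)/2 = 6 * 7 / 2 = 21
Total = 6 * 21 = 126

126


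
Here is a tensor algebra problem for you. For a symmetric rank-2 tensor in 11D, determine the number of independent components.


A symmetric rank-2 tensor in d dimensions has d(d+1)/2 independent components.
d = 11
d(d+1)/2 = 11 * 12 / 2 = 132 / 2 = 66

66


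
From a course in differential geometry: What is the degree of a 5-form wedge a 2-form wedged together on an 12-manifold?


The degree of a wedge product is the sum of the degrees of the individual forms.
Degrees: 5, 2
Total degree = 5 + 2 = 7

7


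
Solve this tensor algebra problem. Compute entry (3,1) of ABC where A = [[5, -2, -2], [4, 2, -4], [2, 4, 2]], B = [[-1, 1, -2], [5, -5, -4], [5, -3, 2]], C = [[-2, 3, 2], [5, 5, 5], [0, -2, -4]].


(ABC)_{31} = sum_m (AB)_{3m} C_{m1}. First compute row 3 of AB.
(AB)_{31} = 2*-1 + 4*5 + 2*5 = 28
(AB)_{32} = 2*1 + 4*-5 + 2*-3 = -24
(AB)_{33} = 2*-2 + 4*-4 + 2*2 = -16
Now contract with column 1 of C:
(AB)_{31} * C_{11} = 28 * -2 = -56
(AB)_{32} * C_{21} = -24 * 5 = -120
(AB)_{33} * C_{31} = -16 * 0 = 0
(ABC)_{31} = -56 + -120 + 0 = -176

-176


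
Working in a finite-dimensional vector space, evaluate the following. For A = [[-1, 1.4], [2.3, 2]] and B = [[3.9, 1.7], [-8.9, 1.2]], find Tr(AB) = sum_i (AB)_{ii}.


Tr(AB) = sum_i (AB)_{ii} where (AB)_{ii} = sum_k A_{ik} B_{ki}.
(AB)_{11} = -1*3.9 + 1.4*-8.9 = -16.36
(AB)_{22} = 2.3*1.7 + 2*1.2 = 6.31
Tr(AB) = -16.36 + 6.31 = -10.05

-10.05


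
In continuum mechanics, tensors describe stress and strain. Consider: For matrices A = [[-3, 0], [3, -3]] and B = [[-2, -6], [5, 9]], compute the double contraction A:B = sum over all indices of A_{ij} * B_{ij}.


A:B = sum over all i,j of A_{ij} * B_{ij}.
Row 1: -3*-2=6, 0*-6=0 => row sum = 6
Row 2: 3*5=15, -3*9=-27 => row sum = -12
Total = 6 + -12 = -6

-6


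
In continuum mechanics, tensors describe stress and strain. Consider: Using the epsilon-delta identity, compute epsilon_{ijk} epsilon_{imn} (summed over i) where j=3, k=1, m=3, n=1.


Using the identity: epsilon_{ijk} epsilon_{imn} = delta_{jm} delta_{kn} - delta_{jn} delta_{km}.
delta_{33} = 1
delta_{11} = 1
delta_{31} = 0
delta_{13} = 0
Result = 1 * 1 - 0 * 0 = 1 - 0 = 1

1


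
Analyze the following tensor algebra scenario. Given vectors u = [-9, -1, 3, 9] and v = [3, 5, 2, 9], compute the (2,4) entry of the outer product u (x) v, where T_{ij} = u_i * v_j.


The outer product entry T_{ij} = u_i * v_j.
We need i=2, j=4.
u_2 = -1, v_4 = 9
T_{2,4} = -1 * 9 = -9

-9


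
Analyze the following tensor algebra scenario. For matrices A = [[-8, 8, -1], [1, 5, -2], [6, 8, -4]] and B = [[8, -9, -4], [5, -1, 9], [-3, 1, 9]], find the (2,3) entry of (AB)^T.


(AB)^T_{ij} = (AB)_{ji} = sum_k A_{jk} B_{ki}.
For i=2, j=3 we need (AB)_{32}:
A_{31} * B_{12} = 6 * -9 = -54
A_{32} * B_{22} = 8 * -1 = -8
A_{33} * B_{32} = -4 * 1 = -4
Sum = -54 + -8 + -4 = -66

-66


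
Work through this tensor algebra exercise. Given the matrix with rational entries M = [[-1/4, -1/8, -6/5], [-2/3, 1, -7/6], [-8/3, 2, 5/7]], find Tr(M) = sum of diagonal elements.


The trace is the sum of diagonal entries.
Diagonal: M[1,1] = -1/4, M[2,2] = 1, M[3,3] = 5/7
Tr(M) = -1/4 + 1 + 5/7
Computing step by step:
After adding M[1,1]: -1/4
After adding M[2,2]: 3/4
After adding M[3,3]: 41/28
Tr(M) = 41/28

41/28


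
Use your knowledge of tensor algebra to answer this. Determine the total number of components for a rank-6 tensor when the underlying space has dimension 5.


The number of components of a rank-r tensor in d dimensions is d^r.
Here d = 5 and r = 6.
5^6 = 15625

15625


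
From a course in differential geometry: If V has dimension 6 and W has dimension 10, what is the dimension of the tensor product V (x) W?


The dimension of a tensor product is the product of dimensions.
dim(V) = 6, dim(W) = 10
dim(V (x) W) = 6 * 10 = 60

60


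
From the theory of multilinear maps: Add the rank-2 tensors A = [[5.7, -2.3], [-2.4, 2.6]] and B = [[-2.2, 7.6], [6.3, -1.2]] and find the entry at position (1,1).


Tensor addition is component-wise: (A + B)_{ij} = A_{ij} + B_{ij}.
A_{11} = 5.7
B_{11} = -2.2
(A + B)_{11} = 5.7 + -2.2 = 3.5

3.5


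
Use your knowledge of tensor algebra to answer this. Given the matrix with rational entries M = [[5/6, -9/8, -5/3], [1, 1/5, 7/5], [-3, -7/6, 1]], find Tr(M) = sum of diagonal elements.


The trace is the sum of diagonal entries.
Diagonal: M[1,1] = 5/6, M[2,2] = 1/5, M[3,3] = 1
Tr(M) = 5/6 + 1/5 + 1
Computing step by step:
After adding M[1,1]: 5/6
After adding M[2,2]: 31/30
After adding M[3,3]: 61/30
Tr(M) = 61/30

61/30


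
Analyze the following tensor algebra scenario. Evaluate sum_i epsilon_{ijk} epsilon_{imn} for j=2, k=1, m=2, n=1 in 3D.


Using the identity: epsilon_{ijk} epsilon_{imn} = delta_{jm} delta_{kn} - delta_{jn} delta_{km}.
delta_{22} = 1
delta_{11} = 1
delta_{21} = 0
delta_{12} = 0
Result = 1 * 1 - 0 * 0 = 1 - 0 = 1

1


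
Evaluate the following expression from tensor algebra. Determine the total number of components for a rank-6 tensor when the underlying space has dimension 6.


The number of components of a rank-r tensor in d dimensions is d^r.
Here d = 6 and r = 6.
6^6 = 46656

46656


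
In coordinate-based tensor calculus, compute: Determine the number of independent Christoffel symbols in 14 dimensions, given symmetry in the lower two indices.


Christoffel symbols Gamma^k_{ij} are symmetric in i,j, so there are d * d(d+1)/2 independent symbols.
d = 14
d(d+1)/2 = 14 * 15 / 2 = 105
Total = 14 * 105 = 1470

1470


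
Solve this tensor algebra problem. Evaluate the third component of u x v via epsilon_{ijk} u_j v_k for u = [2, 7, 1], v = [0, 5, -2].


(u x v)_3 = sum_{j,k} epsilon_{3jk} u_j v_k. Only permutations of (1,2,3) contribute; the two non-zero terms are:
eps_{312} u_1 v_2 = 1 * 2 * 5 = 10
eps_{321} u_2 v_1 = -1 * 7 * 0 = 0
(u x v)_3 = 10

10


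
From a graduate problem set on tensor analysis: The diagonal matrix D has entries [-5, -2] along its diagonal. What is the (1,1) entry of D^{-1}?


For a diagonal matrix, the inverse has entries (D^{-1})_{ii} = 1/d_{ii}.
The diagonal entries are: d_{11} = -5, d_{22} = -2
We need (D^{-1})_{11} = 1/d_{11} = 1/-5 = -1/5

-1/5


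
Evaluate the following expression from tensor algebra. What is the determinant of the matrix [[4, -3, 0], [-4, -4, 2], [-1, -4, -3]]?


Expanding along the first row, det(A) = a11*M_11 - a12*M_12 + a13*M_13, where M_1j is the (1,j) minor.
Minor M_11 = -4*-3 - 2*-4 = 20
Minor M_12 = -4*-3 - 2*-1 = 14
Minor M_13 = -4*-4 - -4*-1 = 12
det = 4*(20) - -3*(14) + 0*(12)
    = 80 - -42 + 0
    = 122

122


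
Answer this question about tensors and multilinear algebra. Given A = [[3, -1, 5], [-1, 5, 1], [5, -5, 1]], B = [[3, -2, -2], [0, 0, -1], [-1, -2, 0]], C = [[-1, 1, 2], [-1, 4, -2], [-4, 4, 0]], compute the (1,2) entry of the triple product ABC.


(ABC)_{12} = sum_m (AB)_{1m} C_{m2}. First compute row 1 of AB.
(AB)_{11} = 3*3 + -1*0 + 5*-1 = 4
(AB)_{12} = 3*-2 + -1*0 + 5*-2 = -16
(AB)_{13} = 3*-2 + -1*-1 + 5*0 = -5
Now contract with column 2 of C:
(AB)_{11} * C_{12} = 4 * 1 = 4
(AB)_{12} * C_{22} = -16 * 4 = -64
(AB)_{13} * C_{32} = -5 * 4 = -20
(ABC)_{12} = 4 + -64 + -20 = -80

-80


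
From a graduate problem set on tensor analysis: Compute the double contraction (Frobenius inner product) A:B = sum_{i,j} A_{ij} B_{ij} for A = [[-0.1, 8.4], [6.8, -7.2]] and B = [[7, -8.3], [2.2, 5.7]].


A:B = sum over all i,j of A_{ij} * B_{ij}.
Row 1: -0.1*7=-0.7, 8.4*-8.3=-69.72 => row sum = -70.42
Row 2: 6.8*2.2=14.96, -7.2*5.7=-41.04 => row sum = -26.08
Total = -70.42 + -26.08 = -96.5

-96.5


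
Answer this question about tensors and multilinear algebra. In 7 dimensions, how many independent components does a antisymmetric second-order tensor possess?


A antisymmetric rank-2 tensor in d dimensions has d(d-1)/2 independent components.
d = 7
d(d-1)/2 = 7 * 6 / 2 = 42 / 2 = 21

21


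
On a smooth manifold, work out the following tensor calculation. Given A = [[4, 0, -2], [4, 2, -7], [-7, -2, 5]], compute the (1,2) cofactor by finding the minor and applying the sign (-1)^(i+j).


To find cofactor C_{12}, delete row 1 and column 2.
The resulting 2x2 submatrix is: [[4, -7], [-7, 5]]
Minor M_{12} = 4*5 - -7*-7
  = 20 - 49 = -29
Sign = (-1)^(1+2) = (-1)^3 = -1
Cofactor C_{12} = -1 * -29 = 29

29


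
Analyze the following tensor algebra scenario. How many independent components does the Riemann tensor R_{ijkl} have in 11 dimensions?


The Riemann tensor in d dimensions has d^2(d^2 - 1)/12 independent components.
d = 11, so d^2 = 121
d^2 - 1 = 120
d^2(d^2 - 1) = 121 * 120 = 14520
Divide by 12: 14520 / 12 = 1210

1210


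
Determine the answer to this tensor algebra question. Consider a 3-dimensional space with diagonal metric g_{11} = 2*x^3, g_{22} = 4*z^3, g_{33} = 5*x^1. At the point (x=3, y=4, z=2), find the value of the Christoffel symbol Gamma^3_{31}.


For a diagonal metric, Gamma^k_{ij} = (1/2) g^{kk} (dg_{ik}/dx_j + dg_{jk}/dx_i - dg_{ij}/dx_k).
The metric is diagonal, so g_{ab} = 0 for a != b.
At the given point: g_{11} = 54, g_{22} = 32, g_{33} = 15
g^{33} = 1/15
dg_{33}/dx_1 = dg_{33}/dx_1 = 5
dg_{13}/dx_3 = 0 (off-diagonal)
dg_{31}/dx_3 = 0 (off-diagonal)
Numerator = 5 + 0 - 0 = 5
Gamma^3_{31} = 5 / (2 * 15) = 1/6

1/6


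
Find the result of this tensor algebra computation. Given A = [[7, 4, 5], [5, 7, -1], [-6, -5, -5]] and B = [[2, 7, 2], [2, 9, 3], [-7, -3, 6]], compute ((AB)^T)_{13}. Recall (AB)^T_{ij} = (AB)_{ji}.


(AB)^T_{ij} = (AB)_{ji} = sum_k A_{jk} B_{ki}.
For i=1, j=3 we need (AB)_{31}:
A_{31} * B_{11} = -6 * 2 = -12
A_{32} * B_{21} = -5 * 2 = -10
A_{33} * B_{31} = -5 * -7 = 35
Sum = -12 + -10 + 35 = 13

13


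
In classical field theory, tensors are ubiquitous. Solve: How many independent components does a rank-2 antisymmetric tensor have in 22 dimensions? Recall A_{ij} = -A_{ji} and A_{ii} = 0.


An antisymmetric rank-2 tensor satisfies A_{ij} = -A_{ji}, so diagonal entries are zero.
The independent components are the upper-triangular entries: C(n, 2) = n(n-1)/2.
n = 22
C(22, 2) = 22 * 21 / 2 = 462 / 2 = 231

231


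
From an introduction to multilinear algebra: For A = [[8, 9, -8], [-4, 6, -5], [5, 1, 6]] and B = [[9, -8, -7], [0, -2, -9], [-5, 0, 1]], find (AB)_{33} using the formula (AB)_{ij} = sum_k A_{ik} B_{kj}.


(AB)_{ij} = sum_k A_{ik} B_{kj}.
For i=3, j=3:
A_{31} * B_{13} = 5 * -7 = -35
A_{32} * B_{23} = 1 * -9 = -9
A_{33} * B_{33} = 6 * 1 = 6
Sum = -35 + -9 + 6 = -38

-38


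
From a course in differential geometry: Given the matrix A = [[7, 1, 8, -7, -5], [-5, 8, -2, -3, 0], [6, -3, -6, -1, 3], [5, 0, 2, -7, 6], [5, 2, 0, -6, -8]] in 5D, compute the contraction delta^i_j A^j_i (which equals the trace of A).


The contraction (trace) of a rank-2 tensor is the sum of its diagonal elements.
Diagonal entries: A[1,1] = 7, A[2,2] = 8, A[3,3] = -6, A[4,4] = -7, A[5,5] = -8
Tr(A) = 7 + 8 + -6 + -7 + -8 = -6

-6


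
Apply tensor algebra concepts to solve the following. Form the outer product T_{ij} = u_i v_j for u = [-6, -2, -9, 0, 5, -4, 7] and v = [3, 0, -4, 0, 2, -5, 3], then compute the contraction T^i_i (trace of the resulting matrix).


The outer product gives T_{ij} = u_i v_j.
The trace (contraction) is Tr(T) = sum_i T_{ii} = sum_i u_i v_i.
Diagonal entries:
T_{11} = u_1 * v_1 = -6 * 3 = -18
T_{22} = u_2 * v_2 = -2 * 0 = 0
T_{33} = u_3 * v_3 = -9 * -4 = 36
T_{44} = u_4 * v_4 = 0 * 0 = 0
T_{55} = u_5 * v_5 = 5 * 2 = 10
T_{66} = u_6 * v_6 = -4 * -5 = 20
T_{77} = u_7 * v_7 = 7 * 3 = 21
Tr(T) = -18 + 0 + 36 + 0 + 10 + 20 + 21 = 69

69


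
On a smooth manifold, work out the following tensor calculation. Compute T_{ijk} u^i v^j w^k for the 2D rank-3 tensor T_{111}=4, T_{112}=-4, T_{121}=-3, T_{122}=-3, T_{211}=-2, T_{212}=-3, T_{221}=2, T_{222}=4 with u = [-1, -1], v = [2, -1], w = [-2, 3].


S = sum over i,j,k of T_{ijk} u_i v_j w_k. Expanding all 8 terms:
T_{111}*u_1*v_1*w_1 = 4*-1*2*-2 = 16  (running total: 16)
T_{112}*u_1*v_1*w_2 = -4*-1*2*3 = 24  (running total: 40)
T_{121}*u_1*v_2*w_1 = -3*-1*-1*-2 = 6  (running total: 46)
T_{122}*u_1*v_2*w_2 = -3*-1*-1*3 = -9  (running total: 37)
T_{211}*u_2*v_1*w_1 = -2*-1*2*-2 = -8  (running total: 29)
T_{212}*u_2*v_1*w_2 = -3*-1*2*3 = 18  (running total: 47)
T_{221}*u_2*v_2*w_1 = 2*-1*-1*-2 = -4  (running total: 43)
T_{222}*u_2*v_2*w_2 = 4*-1*-1*3 = 12  (running total: 55)
S = 55

55


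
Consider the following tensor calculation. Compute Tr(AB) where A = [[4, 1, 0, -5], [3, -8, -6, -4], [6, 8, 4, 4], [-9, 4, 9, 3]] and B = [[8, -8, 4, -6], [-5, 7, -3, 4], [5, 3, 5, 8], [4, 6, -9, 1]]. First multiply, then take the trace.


Tr(AB) = sum_i (AB)_{ii} where (AB)_{ii} = sum_k A_{ik} B_{ki}.
(AB)_{11} = 4*8 + 1*-5 + 0*5 + -5*4 = 7
(AB)_{22} = 3*-8 + -8*7 + -6*3 + -4*6 = -122
(AB)_{33} = 6*4 + 8*-3 + 4*5 + 4*-9 = -16
(AB)_{44} = -9*-6 + 4*4 + 9*8 + 3*1 = 145
Tr(AB) = 7 + -122 + -16 + 145 = 14

14


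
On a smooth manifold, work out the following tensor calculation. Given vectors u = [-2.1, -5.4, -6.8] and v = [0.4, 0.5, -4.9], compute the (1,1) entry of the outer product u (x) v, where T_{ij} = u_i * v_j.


The outer product entry T_{ij} = u_i * v_j.
We need i=1, j=1.
u_1 = -2.1, v_1 = 0.4
T_{1,1} = -2.1 * 0.4 = -0.84

-0.84


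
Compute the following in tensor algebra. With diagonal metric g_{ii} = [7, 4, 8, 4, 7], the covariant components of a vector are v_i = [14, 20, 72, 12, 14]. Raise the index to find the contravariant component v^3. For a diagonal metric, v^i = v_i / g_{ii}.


To raise an index with a diagonal metric: v^i = v_i / g_{ii}.
For index 3: v_3 = 72, g_{33} = 8
v^3 = 72 / 8 = 9

9


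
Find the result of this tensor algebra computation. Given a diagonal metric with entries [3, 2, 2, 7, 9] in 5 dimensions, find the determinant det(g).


For a diagonal metric, the determinant is the product of diagonal entries.
Diagonal entries: 3, 2, 2, 7, 9
det(g) = 3 * 2 * 2 * 7 * 9 = 756

756


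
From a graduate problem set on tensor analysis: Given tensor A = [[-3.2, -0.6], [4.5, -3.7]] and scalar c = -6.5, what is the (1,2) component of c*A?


Scalar multiplication: (cA)_{ij} = c * A_{ij}.
c = -6.5
A_{12} = -0.6
(cA)_{12} = -6.5 * -0.6 = 3.9

3.9


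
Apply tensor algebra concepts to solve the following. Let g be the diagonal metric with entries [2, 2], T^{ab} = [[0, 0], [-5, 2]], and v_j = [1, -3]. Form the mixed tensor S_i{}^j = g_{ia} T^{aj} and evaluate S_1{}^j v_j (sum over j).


Step 1: lower the first index. For a diagonal metric, g_{ia} T^{aj} = g_{ii} T^{ij} (no sum on i).
g_{11} = 2
S_1{}^1 = 2 * T^{11} = 2 * 0 = 0
S_1{}^2 = 2 * T^{12} = 2 * 0 = 0
Step 2: contract S_1{}^j with v_j.
S_1{}^1 * v_1 = 0 * 1 = 0
S_1{}^2 * v_2 = 0 * -3 = 0
Result = 0 + 0 = 0

0


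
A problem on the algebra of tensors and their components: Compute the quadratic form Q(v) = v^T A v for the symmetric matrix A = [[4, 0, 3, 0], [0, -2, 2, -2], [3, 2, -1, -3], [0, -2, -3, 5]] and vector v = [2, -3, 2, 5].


First compute Av:
(Av)_1 = 4*2 + 0*-3 + 3*2 + 0*5 = 14
(Av)_2 = 0*2 + -2*-3 + 2*2 + -2*5 = 0
(Av)_3 = 3*2 + 2*-3 + -1*2 + -3*5 = -17
(Av)_4 = 0*2 + -2*-3 + -3*2 + 5*5 = 25
Av = [14, 0, -17, 25]
Then v^T (Av) = 2*14 + -3*0 + 2*-17 + 5*25
= 28 + 0 + -34 + 125 = 119

119


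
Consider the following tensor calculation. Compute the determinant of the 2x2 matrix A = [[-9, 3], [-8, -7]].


For a 2x2 matrix [[a, b], [c, d]], det = a*d - b*c.
a = -9, b = 3, c = -8, d = -7
a*d = -9 * -7 = 63
b*c = 3 * -8 = -24
det = 63 - -24 = 87

87


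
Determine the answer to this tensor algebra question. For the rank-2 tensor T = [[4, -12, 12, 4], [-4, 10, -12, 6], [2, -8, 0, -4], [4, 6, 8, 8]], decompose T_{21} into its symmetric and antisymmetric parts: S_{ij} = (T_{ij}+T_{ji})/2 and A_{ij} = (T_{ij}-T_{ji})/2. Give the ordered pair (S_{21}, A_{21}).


T_{21} = -4
T_{12} = -12
S_{21} = (-4 + -12)/2 = -16/2 = -8
A_{21} = (-4 - -12)/2 = 8/2 = 4
Check: S + A = -8 + 4 = -4 = T_{21}.

(-8, 4)


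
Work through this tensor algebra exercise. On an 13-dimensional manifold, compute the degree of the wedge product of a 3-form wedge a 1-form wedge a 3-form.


The degree of a wedge product is the sum of the degrees of the individual forms.
Degrees: 3, 1, 3
Total degree = 3 + 1 + 3 = 7

7


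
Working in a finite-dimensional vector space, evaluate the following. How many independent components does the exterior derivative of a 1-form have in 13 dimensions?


The exterior derivative of a p-form is a (p+1)-form.
Its number of independent components is C(n, p+1).
n = 13, p+1 = 2
C(13, 2) = 78

78


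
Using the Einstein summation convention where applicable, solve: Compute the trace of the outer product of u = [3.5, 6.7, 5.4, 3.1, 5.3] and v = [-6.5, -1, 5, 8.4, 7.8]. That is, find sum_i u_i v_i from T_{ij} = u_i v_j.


The outer product gives T_{ij} = u_i v_j.
The trace (contraction) is Tr(T) = sum_i T_{ii} = sum_i u_i v_i.
Diagonal entries:
T_{11} = u_1 * v_1 = 3.5 * -6.5 = -22.75
T_{22} = u_2 * v_2 = 6.7 * -1 = -6.7
T_{33} = u_3 * v_3 = 5.4 * 5 = 27
T_{44} = u_4 * v_4 = 3.1 * 8.4 = 26.04
T_{55} = u_5 * v_5 = 5.3 * 7.8 = 41.34
Tr(T) = -22.75 + -6.7 + 27 + 26.04 + 41.34 = 64.93

64.93


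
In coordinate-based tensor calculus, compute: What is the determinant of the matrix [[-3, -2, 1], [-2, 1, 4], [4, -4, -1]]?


Expanding along the first row, det(A) = a11*M_11 - a12*M_12 + a13*M_13, where M_1j is the (1,j) minor.
Minor M_11 = 1*-1 - 4*-4 = 15
Minor M_12 = -2*-1 - 4*4 = -14
Minor M_13 = -2*-4 - 1*4 = 4
det = -3*(15) - -2*(-14) + 1*(4)
    = -45 - 28 + 4
    = -69

-69


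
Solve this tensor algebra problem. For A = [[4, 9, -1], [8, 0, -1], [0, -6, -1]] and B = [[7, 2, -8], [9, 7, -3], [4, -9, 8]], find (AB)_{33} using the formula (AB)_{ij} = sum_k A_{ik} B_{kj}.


(AB)_{ij} = sum_k A_{ik} B_{kj}.
For i=3, j=3:
A_{31} * B_{13} = 0 * -8 = 0
A_{32} * B_{23} = -6 * -3 = 18
A_{33} * B_{33} = -1 * 8 = -8
Sum = 0 + 18 + -8 = 10

10


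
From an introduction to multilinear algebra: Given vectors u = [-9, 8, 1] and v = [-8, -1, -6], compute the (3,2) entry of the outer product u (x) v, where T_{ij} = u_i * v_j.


The outer product entry T_{ij} = u_i * v_j.
We need i=3, j=2.
u_3 = 1, v_2 = -1
T_{3,2} = 1 * -1 = -1

-1


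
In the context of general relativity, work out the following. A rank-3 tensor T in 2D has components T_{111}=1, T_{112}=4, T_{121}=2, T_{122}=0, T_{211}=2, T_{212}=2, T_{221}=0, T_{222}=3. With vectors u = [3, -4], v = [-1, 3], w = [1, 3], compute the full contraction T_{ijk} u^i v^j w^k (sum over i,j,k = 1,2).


S = sum over i,j,k of T_{ijk} u_i v_j w_k. Expanding all 8 terms:
T_{111}*u_1*v_1*w_1 = 1*3*-1*1 = -3  (running total: -3)
T_{112}*u_1*v_1*w_2 = 4*3*-1*3 = -36  (running total: -39)
T_{121}*u_1*v_2*w_1 = 2*3*3*1 = 18  (running total: -21)
T_{122}*u_1*v_2*w_2 = 0*3*3*3 = 0  (running total: -21)
T_{211}*u_2*v_1*w_1 = 2*-4*-1*1 = 8  (running total: -13)
T_{212}*u_2*v_1*w_2 = 2*-4*-1*3 = 24  (running total: 11)
T_{221}*u_2*v_2*w_1 = 0*-4*3*1 = 0  (running total: 11)
T_{222}*u_2*v_2*w_2 = 3*-4*3*3 = -108  (running total: -97)
S = -97

-97


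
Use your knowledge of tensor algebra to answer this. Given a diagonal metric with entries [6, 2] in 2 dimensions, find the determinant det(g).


For a diagonal metric, the determinant is the product of diagonal entries.
Diagonal entries: 6, 2
det(g) = 6 * 2 = 12

12


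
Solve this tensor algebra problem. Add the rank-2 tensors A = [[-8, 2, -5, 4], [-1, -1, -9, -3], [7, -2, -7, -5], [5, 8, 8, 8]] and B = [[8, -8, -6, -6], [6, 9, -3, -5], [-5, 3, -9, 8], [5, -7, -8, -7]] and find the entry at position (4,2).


Tensor addition is component-wise: (A + B)_{ij} = A_{ij} + B_{ij}.
A_{42} = 8
B_{42} = -7
(A + B)_{42} = 8 + -7 = 1

1


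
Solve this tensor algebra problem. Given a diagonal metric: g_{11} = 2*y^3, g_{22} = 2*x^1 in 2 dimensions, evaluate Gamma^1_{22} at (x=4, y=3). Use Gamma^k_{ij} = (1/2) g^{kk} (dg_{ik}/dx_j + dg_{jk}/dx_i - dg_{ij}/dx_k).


For a diagonal metric, Gamma^k_{ij} = (1/2) g^{kk} (dg_{ik}/dx_j + dg_{jk}/dx_i - dg_{ij}/dx_k).
The metric is diagonal, so g_{ab} = 0 for a != b.
At the given point: g_{11} = 54, g_{22} = 8
g^{11} = 1/54
dg_{21}/dx_2 = 0 (off-diagonal)
dg_{21}/dx_2 = 0 (off-diagonal)
dg_{22}/dx_1 = dg_{22}/dx_1 = 2
Numerator = 0 + 0 - 2 = -2
Gamma^1_{22} = -2 / (2 * 54) = -1/54

-1/54


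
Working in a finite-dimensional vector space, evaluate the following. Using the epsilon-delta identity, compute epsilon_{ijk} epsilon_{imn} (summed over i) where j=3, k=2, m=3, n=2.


Using the identity: epsilon_{ijk} epsilon_{imn} = delta_{jm} delta_{kn} - delta_{jn} delta_{km}.
delta_{33} = 1
delta_{22} = 1
delta_{32} = 0
delta_{23} = 0
Result = 1 * 1 - 0 * 0 = 1 - 0 = 1

1


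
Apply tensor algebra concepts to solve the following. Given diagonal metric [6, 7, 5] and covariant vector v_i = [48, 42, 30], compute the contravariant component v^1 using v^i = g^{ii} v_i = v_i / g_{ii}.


To raise an index with a diagonal metric: v^i = v_i / g_{ii}.
For index 1: v_1 = 48, g_{11} = 6
v^1 = 48 / 6 = 8

8


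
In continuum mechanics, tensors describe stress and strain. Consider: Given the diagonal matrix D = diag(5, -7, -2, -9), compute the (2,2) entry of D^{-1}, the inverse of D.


For a diagonal matrix, the inverse has entries (D^{-1})_{ii} = 1/d_{ii}.
The diagonal entries are: d_{11} = 5, d_{22} = -7, d_{33} = -2, d_{44} = -9
We need (D^{-1})_{22} = 1/d_{22} = 1/-7 = -1/7

-1/7


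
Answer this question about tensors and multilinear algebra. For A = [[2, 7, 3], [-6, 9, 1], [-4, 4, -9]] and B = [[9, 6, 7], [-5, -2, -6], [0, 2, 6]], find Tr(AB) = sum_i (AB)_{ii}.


Tr(AB) = sum_i (AB)_{ii} where (AB)_{ii} = sum_k A_{ik} B_{ki}.
(AB)_{11} = 2*9 + 7*-5 + 3*0 = -17
(AB)_{22} = -6*6 + 9*-2 + 1*2 = -52
(AB)_{33} = -4*7 + 4*-6 + -9*6 = -106
Tr(AB) = -17 + -52 + -106 = -175

-175


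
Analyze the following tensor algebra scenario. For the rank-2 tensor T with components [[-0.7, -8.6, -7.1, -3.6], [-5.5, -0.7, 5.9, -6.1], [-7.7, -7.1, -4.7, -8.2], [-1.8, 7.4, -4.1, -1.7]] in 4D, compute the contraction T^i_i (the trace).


The contraction (trace) of a rank-2 tensor is the sum of its diagonal elements.
Diagonal entries: A[1,1] = -0.7, A[2,2] = -0.7, A[3,3] = -4.7, A[4,4] = -1.7
Tr(A) = -0.7 + -0.7 + -4.7 + -1.7 = -7.8

-7.8


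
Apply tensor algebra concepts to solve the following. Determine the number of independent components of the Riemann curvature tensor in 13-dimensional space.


The Riemann tensor in d dimensions has d^2(d^2 - 1)/12 independent components.
d = 13, so d^2 = 169
d^2 - 1 = 168
d^2(d^2 - 1) = 169 * 168 = 28392
Divide by 12: 28392 / 12 = 2366

2366


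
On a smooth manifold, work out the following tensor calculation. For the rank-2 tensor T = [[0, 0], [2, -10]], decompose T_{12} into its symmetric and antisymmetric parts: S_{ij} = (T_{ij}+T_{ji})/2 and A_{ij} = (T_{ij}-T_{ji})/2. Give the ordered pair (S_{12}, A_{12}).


T_{12} = 0
T_{21} = 2
S_{12} = (0 + 2)/2 = 2/2 = 1
A_{12} = (0 - 2)/2 = -2/2 = -1
Check: S + A = 1 + -1 = 0 = T_{12}.

(1, -1)


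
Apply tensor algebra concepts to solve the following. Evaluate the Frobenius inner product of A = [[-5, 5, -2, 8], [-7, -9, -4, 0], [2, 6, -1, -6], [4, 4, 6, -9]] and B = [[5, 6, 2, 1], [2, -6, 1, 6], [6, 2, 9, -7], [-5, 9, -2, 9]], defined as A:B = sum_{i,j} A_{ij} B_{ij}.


A:B = sum over all i,j of A_{ij} * B_{ij}.
Row 1: -5*5=-25, 5*6=30, -2*2=-4, 8*1=8 => row sum = 9
Row 2: -7*2=-14, -9*-6=54, -4*1=-4, 0*6=0 => row sum = 36
Row 3: 2*6=12, 6*2=12, -1*9=-9, -6*-7=42 => row sum = 57
Row 4: 4*-5=-20, 4*9=36, 6*-2=-12, -9*9=-81 => row sum = -77
Total = 9 + 36 + 57 + -77 = 25

25


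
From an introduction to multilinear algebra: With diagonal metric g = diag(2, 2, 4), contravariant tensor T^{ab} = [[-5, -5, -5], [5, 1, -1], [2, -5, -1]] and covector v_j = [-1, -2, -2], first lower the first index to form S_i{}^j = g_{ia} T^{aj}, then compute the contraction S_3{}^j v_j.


Step 1: lower the first index. For a diagonal metric, g_{ia} T^{aj} = g_{ii} T^{ij} (no sum on i).
g_{33} = 4
S_3{}^1 = 4 * T^{31} = 4 * 2 = 8
S_3{}^2 = 4 * T^{32} = 4 * -5 = -20
S_3{}^3 = 4 * T^{33} = 4 * -1 = -4
Step 2: contract S_3{}^j with v_j.
S_3{}^1 * v_1 = 8 * -1 = -8
S_3{}^2 * v_2 = -20 * -2 = 40
S_3{}^3 * v_3 = -4 * -2 = 8
Result = -8 + 40 + 8 = 40

40


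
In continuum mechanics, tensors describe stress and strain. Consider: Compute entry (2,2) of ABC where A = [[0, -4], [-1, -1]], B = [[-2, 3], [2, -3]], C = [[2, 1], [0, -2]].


(ABC)_{22} = sum_m (AB)_{2m} C_{m2}. First compute row 2 of AB.
(AB)_{21} = -1*-2 + -1*2 = 0
(AB)_{22} = -1*3 + -1*-3 = 0
Now contract with column 2 of C:
(AB)_{21} * C_{12} = 0 * 1 = 0
(AB)_{22} * C_{22} = 0 * -2 = 0
(ABC)_{22} = 0 + 0 = 0

0


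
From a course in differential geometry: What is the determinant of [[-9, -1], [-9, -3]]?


For a 2x2 matrix [[a, b], [c, d]], det = a*d - b*c.
a = -9, b = -1, c = -9, d = -3
a*d = -9 * -3 = 27
b*c = -1 * -9 = 9
det = 27 - 9 = 18

18


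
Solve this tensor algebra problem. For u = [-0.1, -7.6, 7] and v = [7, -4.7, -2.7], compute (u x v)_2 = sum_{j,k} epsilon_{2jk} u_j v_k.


(u x v)_2 = sum_{j,k} epsilon_{2jk} u_j v_k. Only permutations of (1,2,3) contribute; the two non-zero terms are:
eps_{213} u_1 v_3 = -1 * -0.1 * -2.7 = -0.27
eps_{231} u_3 v_1 = 1 * 7 * 7 = 49
(u x v)_2 = 48.73

48.73


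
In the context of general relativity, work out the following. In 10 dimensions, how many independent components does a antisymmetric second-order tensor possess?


A antisymmetric rank-2 tensor in d dimensions has d(d-1)/2 independent components.
d = 10
d(d-1)/2 = 10 * 9 / 2 = 90 / 2 = 45

45


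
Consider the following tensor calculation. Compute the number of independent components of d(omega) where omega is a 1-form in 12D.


The exterior derivative of a p-form is a (p+1)-form.
Its number of independent components is C(n, p+1).
n = 12, p+1 = 2
C(12, 2) = 66

66


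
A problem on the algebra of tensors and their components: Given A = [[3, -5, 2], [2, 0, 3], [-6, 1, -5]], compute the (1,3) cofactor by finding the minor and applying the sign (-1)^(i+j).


To find cofactor C_{13}, delete row 1 and column 3.
The resulting 2x2 submatrix is: [[2, 0], [-6, 1]]
Minor M_{13} = 2*1 - 0*-6
  = 2 - 0 = 2
Sign = (-1)^(1+3) = (-1)^4 = 1
Cofactor C_{13} = 1 * 2 = 2

2


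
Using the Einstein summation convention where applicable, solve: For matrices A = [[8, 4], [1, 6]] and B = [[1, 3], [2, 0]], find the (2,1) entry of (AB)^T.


(AB)^T_{ij} = (AB)_{ji} = sum_k A_{jk} B_{ki}.
For i=2, j=1 we need (AB)_{12}:
A_{11} * B_{12} = 8 * 3 = 24
A_{12} * B_{22} = 4 * 0 = 0
Sum = 24 + 0 = 24

24


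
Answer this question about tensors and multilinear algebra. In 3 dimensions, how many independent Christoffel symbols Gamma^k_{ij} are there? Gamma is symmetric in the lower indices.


Christoffel symbols Gamma^k_{ij} are symmetric in i,j, so there are d * d(d+1)/2 independent symbols.
d = 3
d(d+1)/2 = 3 * 4 / 2 = 6
Total = 3 * 6 = 18

18


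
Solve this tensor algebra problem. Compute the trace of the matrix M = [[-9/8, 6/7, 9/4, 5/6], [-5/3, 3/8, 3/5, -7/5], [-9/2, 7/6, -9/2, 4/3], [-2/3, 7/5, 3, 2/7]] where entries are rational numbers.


The trace is the sum of diagonal entries.
Diagonal: M[1,1] = -9/8, M[2,2] = 3/8, M[3,3] = -9/2, M[4,4] = 2/7
Tr(M) = -9/8 + 3/8 + -9/2 + 2/7
Computing step by step:
After adding M[1,1]: -9/8
After adding M[2,2]: -3/4
After adding M[3,3]: -21/4
After adding M[4,4]: -139/28
Tr(M) = -139/28

-139/28


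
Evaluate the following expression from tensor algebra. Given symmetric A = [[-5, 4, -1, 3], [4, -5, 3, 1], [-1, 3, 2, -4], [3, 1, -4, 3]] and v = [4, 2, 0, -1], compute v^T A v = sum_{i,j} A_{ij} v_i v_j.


First compute Av:
(Av)_1 = -5*4 + 4*2 + -1*0 + 3*-1 = -15
(Av)_2 = 4*4 + -5*2 + 3*0 + 1*-1 = 5
(Av)_3 = -1*4 + 3*2 + 2*0 + -4*-1 = 6
(Av)_4 = 3*4 + 1*2 + -4*0 + 3*-1 = 11
Av = [-15, 5, 6, 11]
Then v^T (Av) = 4*-15 + 2*5 + 0*6 + -1*11
= -60 + 10 + 0 + -11 = -61

-61


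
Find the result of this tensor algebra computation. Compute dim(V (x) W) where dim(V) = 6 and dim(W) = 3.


The dimension of a tensor product is the product of dimensions.
dim(V) = 6, dim(W) = 3
dim(V (x) W) = 6 * 3 = 18

18


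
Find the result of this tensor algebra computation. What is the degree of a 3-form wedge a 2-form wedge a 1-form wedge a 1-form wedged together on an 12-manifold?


The degree of a wedge product is the sum of the degrees of the individual forms.
Degrees: 3, 2, 1, 1
Total degree = 3 + 2 + 1 + 1 = 7

7


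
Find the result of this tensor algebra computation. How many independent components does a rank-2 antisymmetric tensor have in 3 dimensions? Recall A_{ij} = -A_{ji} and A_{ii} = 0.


An antisymmetric rank-2 tensor satisfies A_{ij} = -A_{ji}, so diagonal entries are zero.
The independent components are the upper-triangular entries: C(n, 2) = n(n-1)/2.
n = 3
C(3, 2) = 3 * 2 / 2 = 6 / 2 = 3

3


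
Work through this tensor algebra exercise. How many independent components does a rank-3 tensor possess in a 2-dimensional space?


The number of components of a rank-r tensor in d dimensions is d^r.
Here d = 2 and r = 3.
2^3 = 8

8


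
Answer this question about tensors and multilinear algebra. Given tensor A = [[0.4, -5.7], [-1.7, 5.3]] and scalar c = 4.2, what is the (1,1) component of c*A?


Scalar multiplication: (cA)_{ij} = c * A_{ij}.
c = 4.2
A_{11} = 0.4
(cA)_{11} = 4.2 * 0.4 = 1.68

1.68


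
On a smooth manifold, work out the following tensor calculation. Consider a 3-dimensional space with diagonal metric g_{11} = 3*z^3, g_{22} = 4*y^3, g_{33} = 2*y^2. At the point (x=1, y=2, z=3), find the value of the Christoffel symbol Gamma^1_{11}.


For a diagonal metric, Gamma^k_{ij} = (1/2) g^{kk} (dg_{ik}/dx_j + dg_{jk}/dx_i - dg_{ij}/dx_k).
The metric is diagonal, so g_{ab} = 0 for a != b.
At the given point: g_{11} = 81, g_{22} = 32, g_{33} = 8
g^{11} = 1/81
dg_{11}/dx_1 = dg_{11}/dx_1 = 0
dg_{11}/dx_1 = dg_{11}/dx_1 = 0
dg_{11}/dx_1 = dg_{11}/dx_1 = 0
Numerator = 0 + 0 - 0 = 0
Gamma^1_{11} = 0 / (2 * 81) = 0

0


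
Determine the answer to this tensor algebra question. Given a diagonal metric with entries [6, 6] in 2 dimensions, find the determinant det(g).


For a diagonal metric, the determinant is the product of diagonal entries.
Diagonal entries: 6, 6
det(g) = 6 * 6 = 36

36


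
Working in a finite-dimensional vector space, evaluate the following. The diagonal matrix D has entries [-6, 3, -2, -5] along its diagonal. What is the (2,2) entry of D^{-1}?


For a diagonal matrix, the inverse has entries (D^{-1})_{ii} = 1/d_{ii}.
The diagonal entries are: d_{11} = -6, d_{22} = 3, d_{33} = -2, d_{44} = -5
We need (D^{-1})_{22} = 1/d_{22} = 1/3 = 1/3

1/3


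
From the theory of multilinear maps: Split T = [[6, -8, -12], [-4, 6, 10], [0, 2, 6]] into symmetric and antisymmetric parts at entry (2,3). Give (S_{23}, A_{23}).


T_{23} = 10
T_{32} = 2
S_{23} = (10 + 2)/2 = 12/2 = 6
A_{23} = (10 - 2)/2 = 8/2 = 4
Check: S + A = 6 + 4 = 10 = T_{23}.

(6, 4)


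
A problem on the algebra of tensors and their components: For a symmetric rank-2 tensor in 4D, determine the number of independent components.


A symmetric rank-2 tensor in d dimensions has d(d+1)/2 independent components.
d = 4
d(d+1)/2 = 4 * 5 / 2 = 20 / 2 = 10

10


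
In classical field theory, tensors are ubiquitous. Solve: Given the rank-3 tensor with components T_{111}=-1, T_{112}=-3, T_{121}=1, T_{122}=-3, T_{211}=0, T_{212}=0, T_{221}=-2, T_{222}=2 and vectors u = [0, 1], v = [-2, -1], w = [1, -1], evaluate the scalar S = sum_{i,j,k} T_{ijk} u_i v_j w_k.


S = sum over i,j,k of T_{ijk} u_i v_j w_k. Expanding all 8 terms:
T_{111}*u_1*v_1*w_1 = -1*0*-2*1 = 0  (running total: 0)
T_{112}*u_1*v_1*w_2 = -3*0*-2*-1 = 0  (running total: 0)
T_{121}*u_1*v_2*w_1 = 1*0*-1*1 = 0  (running total: 0)
T_{122}*u_1*v_2*w_2 = -3*0*-1*-1 = 0  (running total: 0)
T_{211}*u_2*v_1*w_1 = 0*1*-2*1 = 0  (running total: 0)
T_{212}*u_2*v_1*w_2 = 0*1*-2*-1 = 0  (running total: 0)
T_{221}*u_2*v_2*w_1 = -2*1*-1*1 = 2  (running total: 2)
T_{222}*u_2*v_2*w_2 = 2*1*-1*-1 = 2  (running total: 4)
S = 4

4
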